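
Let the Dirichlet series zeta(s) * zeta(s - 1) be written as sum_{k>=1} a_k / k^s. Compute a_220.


Convolution gives a_k = sum_{d | k} d * 1 = sum_{d | k} d = sigma(k), the sum of positive divisors of k.
For k = 220, the divisors are 1, 2, 4, 5, 10, 11, 20, 22, 44, 55, 110, 220, so
sigma(220) = 1 + 2 + 4 + 5 + 10 + 11 + 20 + 22 + 44 + 55 + 110 + 220 = 504.

504


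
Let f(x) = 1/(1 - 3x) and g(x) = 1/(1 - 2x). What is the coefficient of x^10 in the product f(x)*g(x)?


The coefficient of x^n in f*g is the Cauchy product: sum_{k=0}^{n} a^k * b^(n-k).
With a=3, b=2, n=10:
sum_{k=0}^{10} 3^k * 2^(10-k)
= 175099

175099


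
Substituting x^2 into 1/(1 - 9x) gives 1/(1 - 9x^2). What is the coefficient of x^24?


The coefficient of x^(2m) in 1/(1 - 9x^2) is 9^m.
With n = 24 = 2*12, the coefficient is 9^12 = 282429536481.

282429536481


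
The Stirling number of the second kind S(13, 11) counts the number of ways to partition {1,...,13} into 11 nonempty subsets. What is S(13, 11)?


Using the explicit formula S(n,k) = (1/k!) sum_{j=0}^{k} (-1)^(k-j) C(k,j) j^n:
S(13, 11) = 2431
Equivalently, S(n,k) is n! times the coefficient of x^n in the EGF (e^x - 1)^k / k!.

2431


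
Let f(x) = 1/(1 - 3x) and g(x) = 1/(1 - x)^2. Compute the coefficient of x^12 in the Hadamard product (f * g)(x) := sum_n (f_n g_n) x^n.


f has coefficients f_k = 3^k. For g = 1/(1 - x)^2 the coefficient is g_k = C(k + 1, 1) = k + 1. The Hadamard coefficient is (f * g)_k = 3^k * (k + 1).
For k = 12: 3^12 * 13 = 531441 * 13 = 6908733.

6908733


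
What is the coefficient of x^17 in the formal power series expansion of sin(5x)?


The Maclaurin series is sin(t) = sum_{k>=0} (-1)^k t^(2k+1) / (2k+1)!, so substituting t = 5x, only odd powers of x are nonzero, with coefficient of x^(2k+1) equal to (-1)^k 5^(2k+1) / (2k+1)!.
Write 17 = 2*8 + 1, giving the coefficient (-1)^8 * 5^17 / 17! = 762939453125/355687428096000 = 6103515625/2845499424768.

6103515625/2845499424768


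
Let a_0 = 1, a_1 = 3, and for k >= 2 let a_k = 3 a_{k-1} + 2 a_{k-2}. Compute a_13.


Iterating the recurrence forward:
a_0 = 1
a_1 = 3
a_2 = 3*3 + 2*1 = 11
a_3 = 3*11 + 2*3 = 39
a_4 = 3*39 + 2*11 = 139
a_5 = 3*139 + 2*39 = 495
a_6 = 3*495 + 2*139 = 1763
a_7 = 3*1763 + 2*495 = 6279
a_8 = 3*6279 + 2*1763 = 22363
a_9 = 3*22363 + 2*6279 = 79647
a_10 = 3*79647 + 2*22363 = 283667
a_11 = 3*283667 + 2*79647 = 1010295
a_12 = 3*1010295 + 2*283667 = 3598219
a_13 = 3*3598219 + 2*1010295 = 12815247
So a_13 = 12815247.

12815247


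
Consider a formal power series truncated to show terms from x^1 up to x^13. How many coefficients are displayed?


From x^1 to x^13 inclusive, the count is 13 - 1 + 1 = 13.

13


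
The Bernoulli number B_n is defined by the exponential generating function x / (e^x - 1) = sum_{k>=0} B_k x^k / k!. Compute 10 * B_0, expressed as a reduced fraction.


Bernoulli numbers can also be computed recursively via B_0 = 1 and sum_{j=0}^{m} C(m+1, j) B_j = 0 for m >= 1. Odd-index Bernoulli numbers vanish for k >= 3.
Computing B_0 = 1, so 10 * B_0 = 10 * 1 = 10.

10


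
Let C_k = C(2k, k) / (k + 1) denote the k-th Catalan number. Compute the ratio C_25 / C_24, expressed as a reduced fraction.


Using C_k = (2k)! / (k! (k+1)!), the ratio C_{k+1}/C_k simplifies to
C_{k+1}/C_k = [(2k+2)! / ((k+1)! (k+2)!)] * [k! (k+1)! / (2k)!]
 = (2k+2)(2k+1) / ((k+1)(k+2)) = 2(2k+1) / (k+2).
For k = 24: 2(2*24 + 1) / (24 + 2) = 98/26 = 49/13.

49/13


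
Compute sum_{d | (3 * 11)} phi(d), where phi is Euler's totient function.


First, 3 * 11 = 33. One classical identity is sum_{d | n} phi(d) = n (each k in [1, n] has a unique gcd with n, and among the k's with gcd(k, n) = n/d there are phi(d) of them). So the sum equals 33. We also verify directly:
Divisors of 33: 1, 3, 11, 33.
phi values: 1, 2, 10, 20.
Sum = 33.

33


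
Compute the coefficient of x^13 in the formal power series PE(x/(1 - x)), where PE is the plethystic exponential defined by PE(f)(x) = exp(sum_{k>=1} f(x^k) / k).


For f(x) = x/(1 - x) we have
sum_{k>=1} f(x^k) / k = sum_{k>=1} (1/k) * x^k / (1 - x^k) = sum_{k, m >= 1} x^(k m) / k,
which after exponentiating simplifies to
PE(x/(1 - x)) = prod_{k>=1} 1 / (1 - x^k).
This is the generating function for the partition function p(n), so the coefficient of x^13 is p(13).
Computing p(13) by dynamic programming over parts 1, 2, ..., 13: p(13) = 101.

101


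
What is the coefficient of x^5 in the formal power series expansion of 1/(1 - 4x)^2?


The general identity 1/(1 - c x)^r = sum_{k>=0} c^k C(k + r - 1, r - 1) x^k follows by substituting y = c x into 1/(1 - y)^r = sum_{k>=0} C(k + r - 1, r - 1) y^k.
For c = 4, r = 2, k = 5:
4^5 * C(6, 1) = 1024 * 6 = 6144.

6144


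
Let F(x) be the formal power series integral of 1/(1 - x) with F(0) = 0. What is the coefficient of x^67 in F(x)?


1/(1 - x) = sum_{k>=0} x^k. Integrating termwise and using F(0) = 0 gives
F(x) = sum_{k>=0} x^(k+1) / (k+1) = sum_{m>=1} x^m / m = -ln(1 - x).
So the coefficient of x^67 is 1/67 = 1/67.

1/67


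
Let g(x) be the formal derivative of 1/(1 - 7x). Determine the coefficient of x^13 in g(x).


Differentiate termwise: d/dx sum_{k>=0} 7^k x^k = sum_{k>=1} k 7^k x^(k-1) = sum_{j>=0} (j+1) 7^(j+1) x^j.
Equivalently, d/dx [1/(1 - 7x)] = 7/(1 - 7x)^2.
For j = 13: 14 * 7^14 = 14 * 678223072849 = 9495123019886.

9495123019886


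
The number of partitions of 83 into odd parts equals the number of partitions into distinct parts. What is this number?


Computing partitions of 83 into odd parts (1, 3, 5, ...):
Using the generating function prod_{k>=0} 1/(1-x^(2k+1)),
the count is 101698

101698


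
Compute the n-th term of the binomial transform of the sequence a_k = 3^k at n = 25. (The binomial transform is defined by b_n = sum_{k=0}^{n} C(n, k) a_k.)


With a_k = 3^k, b_n = sum_{k=0}^{n} C(n, k) 3^k = (1 + 3)^n by the binomial theorem.
For n = 25: (1 + 3)^25 = 4^25 = 1125899906842624.

1125899906842624


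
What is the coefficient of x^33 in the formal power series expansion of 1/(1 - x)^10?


The negative binomial / multiset identity is
1/(1 - x)^r = sum_{k>=0} C(k + r - 1, r - 1) x^k.
Here r = 10 and k = 33, so the coefficient is
C(33 + 9, 9) = C(42, 9)
= 445891810

445891810


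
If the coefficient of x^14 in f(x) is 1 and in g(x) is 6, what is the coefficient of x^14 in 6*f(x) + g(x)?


Scalar multiplication scales coefficients: 6 * 1 = 6.
Then add the g coefficient: 6 + 6
= 12

12


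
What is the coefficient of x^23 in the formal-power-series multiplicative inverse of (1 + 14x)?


The inverse is 1/(1 + 14x). Apply the geometric identity 1/(1 - y) = sum_{k>=0} y^k with y = -14x:
1/(1 + 14x) = sum_{k>=0} (-14)^k x^k.
So the coefficient of x^23 is (-14)^23 = -229585692886981495482220544.

-229585692886981495482220544


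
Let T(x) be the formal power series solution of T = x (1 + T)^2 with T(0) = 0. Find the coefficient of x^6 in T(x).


Apply the Lagrange inversion formula: if T = x * phi(T) with phi(t) = (1 + t)^2, then [x^n] T = (1/n) [t^(n-1)] phi(t)^n = (1/n) [t^(n-1)] (1 + t)^(2n) = (1/n) C(2n, n-1).
Using the identity C(2n, n-1) = C(2n, n) * n / (n+1), the unscaled factor equals C(2n, n) / (n+1) = C_n, the n-th Catalan number.
For n = 6: C_6 = C(12, 6) / 7 = 924/7 = 132 = 132.

132


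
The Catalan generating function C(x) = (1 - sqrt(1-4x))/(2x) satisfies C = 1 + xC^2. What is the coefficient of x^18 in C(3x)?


Substituting x -> 3x scales the n-th coefficient by 3^n, so [x^18] C(3x) = 3^18 * C_18.
C_18 = C(2*18, 18)/(19) = 9075135300/19 = 477638700.
So 3^18 * 477638700 = 387420489 * 477638700 = 185047018719324300.

185047018719324300


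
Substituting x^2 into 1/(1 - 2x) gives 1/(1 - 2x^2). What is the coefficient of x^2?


The coefficient of x^(2m) in 1/(1 - 2x^2) is 2^m.
With n = 2 = 2*1, the coefficient is 2^1 = 2.

2


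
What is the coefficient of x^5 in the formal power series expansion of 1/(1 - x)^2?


The expansion 1/(1 - x)^r = sum_{k>=0} C(k + r - 1, r - 1) x^k follows from the multiset / negative-binomial theorem (or from repeated differentiation of the geometric series).
For r = 2 and k = 5:
C(6, 1) = 720 / (1 * 120) = 6.

6


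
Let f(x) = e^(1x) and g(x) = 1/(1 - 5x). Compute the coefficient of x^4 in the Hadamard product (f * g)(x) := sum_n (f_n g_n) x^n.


Expanding: f_k = 1^k/k! (from e^(1x)) and g_k = 5^k (from 1/(1 - 5x)). So the Hadamard coefficient (f * g)_k = 1^k 5^k / k! = (5)^k / k!.
For k = 4: 5^4/4! = 625/24 = 625/24.

625/24


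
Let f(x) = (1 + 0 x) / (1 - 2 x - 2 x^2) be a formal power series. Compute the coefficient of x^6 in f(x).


Write f(x) = sum_{k>=0} a_k x^k. Multiplying both sides by 1 - 2 x - 2 x^2 gives
(1 - 2 x - 2 x^2) sum_{k>=0} a_k x^k = 1 + 0 x.
Matching coefficients:
 x^0: a_0 = 1
 x^1: a_1 - 2 a_0 = 0  =>  a_1 = 2*1 + 0 = 2
 x^k (k >= 2): a_k = 2 a_{k-1} + 2 a_{k-2}.
Iterating: a_2 = 6, a_3 = 16, a_4 = 44, a_5 = 120, a_6 = 328.
So the coefficient of x^6 is 328.

328


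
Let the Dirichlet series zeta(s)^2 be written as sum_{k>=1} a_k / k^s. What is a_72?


The Dirichlet convolution of the constant function 1 with itself gives (1 * 1)(k) = sum_{d | k} 1 = d(k), the number of positive divisors of k.
Since zeta(s) = sum_{k>=1} 1/k^s, we have zeta(s)^2 = sum_{k>=1} d(k)/k^s, so a_k = d(k).
For k = 72: the divisors are 1, 2, 3, 4, 6, 8, 9, 12, 18, 24, 36, 72.
Count = 12.

12


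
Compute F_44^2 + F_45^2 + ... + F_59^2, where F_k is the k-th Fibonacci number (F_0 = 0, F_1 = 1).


There is a standard identity sum_{k=0}^{N} F_k^2 = F_N * F_{N+1} (proved inductively from the telescoping relation F_k^2 = F_k F_{k+1} - F_{k-1} F_k). Then
sum_{k=44}^{59} F_k^2 = F_59 F_60 - F_43 F_44.
Computing: F_59 = 956722026041, F_60 = 1548008755920, F_43 = 433494437, F_44 = 701408733.
Sum = 956722026041 * 1548008755920 - 433494437 * 701408733 = 1481013769236206434194399.

1481013769236206434194399


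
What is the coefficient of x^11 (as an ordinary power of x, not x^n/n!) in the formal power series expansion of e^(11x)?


The exponential series is e^y = sum_{k>=0} y^k / k!. Substituting y = 11x gives
e^(11x) = sum_{k>=0} 11^k x^k / k!.
So the coefficient of x^n is a^n/n! with a = 11, n = 11:
11^11 / 11! = 285311670611/39916800 = 25937424601/3628800

25937424601/3628800


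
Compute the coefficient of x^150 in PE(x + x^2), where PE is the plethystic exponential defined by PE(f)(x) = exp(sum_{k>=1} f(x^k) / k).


With f(x) = x + x^2, the exponent is sum_{k>=1} (x^k + x^(2k)) / k = -ln(1 - x) - ln(1 - x^2). Exponentiating:
PE(x + x^2) = 1 / ((1 - x)(1 - x^2)).
This is the generating function for partitions of n into parts of size 1 or 2. The number of 2's can be any j in 0..75, and the rest are 1's, so
[x^150] = floor(150/2) + 1 = 76.

76


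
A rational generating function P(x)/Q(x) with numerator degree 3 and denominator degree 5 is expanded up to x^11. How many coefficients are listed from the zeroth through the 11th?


Expanding up to x^11 gives the coefficients for x^0, x^1, ..., x^11.
That is 11 + 1 = 12 coefficients in total.

12


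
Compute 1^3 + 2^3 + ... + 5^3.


This power sum has a closed form given by Faulhaber's formula
sum_{k=1}^{m} k^p = (1 / (p + 1)) * sum_{j=0}^{p} C(p + 1, j) B_j m^(p + 1 - j),
but for small m direct computation is fastest:
1 + 8 + 27 + 64 + 125 = 225.

225


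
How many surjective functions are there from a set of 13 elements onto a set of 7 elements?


By inclusion-exclusion on which target elements are missed, the number of surjections from an n-set onto a k-set is
surj(n, k) = sum_{j=0}^{k} (-1)^j C(k, j) (k - j)^n.
Equivalently surj(n, k) = k! * S(n, k), where S(n, k) is the Stirling number of the second kind.
For n = 13, k = 7:
S(13, 7) = 5715424, so
surj = 7! * 5715424 = 5040 * 5715424 = 28805736960.

28805736960


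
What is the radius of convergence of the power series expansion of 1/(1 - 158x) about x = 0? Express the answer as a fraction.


Expanding 1/(1 - 158x) = sum_{k>=0} 158^k x^k, the series converges when |158x| < 1, i.e., |x| < 1/158.
So the radius of convergence is 1/158 = 1/158.

1/158


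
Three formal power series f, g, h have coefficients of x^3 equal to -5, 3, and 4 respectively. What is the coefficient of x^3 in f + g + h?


Series addition is componentwise:
-5 + 3 + 4
= 2

2


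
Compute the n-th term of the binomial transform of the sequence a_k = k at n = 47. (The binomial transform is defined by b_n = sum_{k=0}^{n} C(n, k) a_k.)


With a_k = k, b_n = sum_{k=0}^{n} C(n, k) k. Using k * C(n, k) = n * C(n-1, k-1) gives b_n = n * sum_{k>=1} C(n-1, k-1) = n * 2^(n-1).
For n = 47: 47 * 2^46 = 47 * 70368744177664 = 3307330976350208.

3307330976350208


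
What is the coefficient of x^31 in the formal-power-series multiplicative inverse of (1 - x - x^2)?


Let the inverse be f(x) = sum_{k>=0} a_k x^k. From f(x) * (1 - x - x^2) = 1 and matching coefficients:
 x^0: a_0 = 1.
 x^1: a_1 - a_0 = 0, so a_1 = 1.
 x^k (k >= 2): a_k - a_{k-1} - a_{k-2} = 0, i.e. a_k = a_{k-1} + a_{k-2}.
This is the Fibonacci-type recurrence shifted so that a_0 = a_1 = 1.
Iterating: a_0=1, a_1=1, a_2=2, a_3=3, a_4=5, a_5=8, a_6=13, a_7=21, a_8=34, a_9=55, ...
a_31 = 2178309.

2178309


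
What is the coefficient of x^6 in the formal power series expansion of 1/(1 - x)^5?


The negative binomial / multiset identity is
1/(1 - x)^r = sum_{k>=0} C(k + r - 1, r - 1) x^k.
Here r = 5 and k = 6, so the coefficient is
C(6 + 4, 4) = C(10, 4)
= 210

210


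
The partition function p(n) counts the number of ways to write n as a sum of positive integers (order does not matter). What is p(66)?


Using the generating function prod_{k>=1} 1/(1-x^k), we compute p(66).
By dynamic programming over parts 1 through 66:
p(66) = 2323520

2323520


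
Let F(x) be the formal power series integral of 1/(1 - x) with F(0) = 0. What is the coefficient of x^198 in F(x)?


1/(1 - x) = sum_{k>=0} x^k. Integrating termwise and using F(0) = 0 gives
F(x) = sum_{k>=0} x^(k+1) / (k+1) = sum_{m>=1} x^m / m = -ln(1 - x).
So the coefficient of x^198 is 1/198 = 1/198.

1/198


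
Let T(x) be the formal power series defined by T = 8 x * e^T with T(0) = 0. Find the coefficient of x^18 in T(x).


Apply the Lagrange inversion formula: if T = 8 x * phi(T) with phi(t) = e^t, then
[x^n] T = 8^n * (1/n) [t^(n-1)] phi(t)^n = 8^n * (1/n) [t^(n-1)] e^(n t) = 8^n * (1/n) * n^(n-1) / (n-1)! = 8^n * n^(n-1) / n!.
When c = 1 this is the Cayley count of rooted labeled trees on n vertices, divided by n!.
For n = 18: 8^18 * 18^17 / 18! = 18014398509481984 * 2185911559738696531968/6402373705728000 = 91580367978306252441724649472/14889875.

91580367978306252441724649472/14889875


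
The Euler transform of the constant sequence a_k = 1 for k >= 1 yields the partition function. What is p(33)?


The Euler transform converts the sequence a_k = 1 into the number of integer partitions.
Using the recurrence or dynamic programming:
p(33) = 10143

10143


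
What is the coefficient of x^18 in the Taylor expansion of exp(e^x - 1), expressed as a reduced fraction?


exp(e^x - 1) = sum_{k>=0} Bell_k x^k / k!, where Bell_k is the k-th Bell number.
So the coefficient of x^18 is Bell_18 / 18!.
Computing: Bell_18 = 682076806159 and 18! = 6402373705728000, giving
682076806159/6402373705728000 = 97439543737/914624815104000.

97439543737/914624815104000


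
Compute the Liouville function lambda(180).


The Liouville function is lambda(k) = (-1)^Omega(k), where Omega(k) counts the prime factors of k with multiplicity.
Factoring: 180 = 2 * 2 * 3 * 3 * 5, so Omega(180) = 5.
lambda(180) = (-1)^5 = -1.

-1


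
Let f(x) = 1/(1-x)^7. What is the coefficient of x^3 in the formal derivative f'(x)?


Differentiate: d/dx [ 1/(1-x)^r ] = r / (1-x)^(r+1).
Here r = 7, so f'(x) = 7 / (1-x)^8.
The expansion of 1/(1-x)^(r+1) has coefficient of x^n equal to C(n+r, r).
So the coefficient of x^3 in f'(x) is
7 * C(10, 7) = 7 * 120 = 840

840


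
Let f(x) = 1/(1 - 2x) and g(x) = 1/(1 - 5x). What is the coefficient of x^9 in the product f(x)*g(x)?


The coefficient of x^n in f*g is the Cauchy product: sum_{k=0}^{n} a^k * b^(n-k).
With a=2, b=5, n=9:
sum_{k=0}^{9} 2^k * 5^(9-k)
= 3254867

3254867


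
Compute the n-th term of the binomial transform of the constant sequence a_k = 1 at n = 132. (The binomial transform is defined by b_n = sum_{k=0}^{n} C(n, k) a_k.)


With a_k = 1 for all k, b_n = sum_{k=0}^{n} C(n, k) = 2^n by the binomial theorem.
For n = 132: 2^132 = 5444517870735015415413993718908291383296.

5444517870735015415413993718908291383296


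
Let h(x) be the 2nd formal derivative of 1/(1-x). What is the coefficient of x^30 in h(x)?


Differentiating 2 times: d^2/dx^2 [1/(1-x)] = 2!/(1-x)^3.
The expansion 1/(1-x)^3 = sum_{k>=0} C(k+2, 2) x^k, so the coefficient of x^n in 2!/(1-x)^3 is 2! * C(n+2, 2).
For n = 30: 2 * C(32, 2) = 2 * 496 = 992

992


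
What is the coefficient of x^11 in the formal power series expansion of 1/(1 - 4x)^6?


The general identity 1/(1 - c x)^r = sum_{k>=0} c^k C(k + r - 1, r - 1) x^k follows by substituting y = c x into 1/(1 - y)^r = sum_{k>=0} C(k + r - 1, r - 1) y^k.
For c = 4, r = 6, k = 11:
4^11 * C(16, 5) = 4194304 * 4368 = 18320719872.

18320719872


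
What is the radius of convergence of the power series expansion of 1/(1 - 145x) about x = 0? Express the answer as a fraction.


Expanding 1/(1 - 145x) = sum_{k>=0} 145^k x^k, the series converges when |145x| < 1, i.e., |x| < 1/145.
So the radius of convergence is 1/145 = 1/145.

1/145


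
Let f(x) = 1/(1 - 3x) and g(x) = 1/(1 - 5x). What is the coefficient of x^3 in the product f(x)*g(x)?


The coefficient of x^n in f*g is the Cauchy product: sum_{k=0}^{n} a^k * b^(n-k).
With a=3, b=5, n=3:
sum_{k=0}^{3} 3^k * 5^(3-k)
= 272

272


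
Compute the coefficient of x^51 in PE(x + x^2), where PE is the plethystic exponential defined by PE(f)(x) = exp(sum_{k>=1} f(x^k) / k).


With f(x) = x + x^2, the exponent is sum_{k>=1} (x^k + x^(2k)) / k = -ln(1 - x) - ln(1 - x^2). Exponentiating:
PE(x + x^2) = 1 / ((1 - x)(1 - x^2)).
This is the generating function for partitions of n into parts of size 1 or 2. The number of 2's can be any j in 0..25, and the rest are 1's, so
[x^51] = floor(51/2) + 1 = 26.

26


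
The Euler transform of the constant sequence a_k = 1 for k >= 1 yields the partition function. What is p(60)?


The Euler transform converts the sequence a_k = 1 into the number of integer partitions.
Using the recurrence or dynamic programming:
p(60) = 966467

966467


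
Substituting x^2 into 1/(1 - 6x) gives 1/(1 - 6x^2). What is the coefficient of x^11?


Since 1/(1 - 6x^2) only has even powers of x,
the coefficient of x^11 (odd) is 0.

0


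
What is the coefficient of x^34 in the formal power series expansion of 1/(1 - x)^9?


The negative binomial / multiset identity is
1/(1 - x)^r = sum_{k>=0} C(k + r - 1, r - 1) x^k.
Here r = 9 and k = 34, so the coefficient is
C(34 + 8, 8) = C(42, 8)
= 118030185

118030185


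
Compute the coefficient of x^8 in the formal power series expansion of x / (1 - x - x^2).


Let f(x) = sum_{k>=0} a_k x^k. Multiplying f(x) * (1 - x - x^2) = x and matching coefficients gives a_0 = 0, a_1 = 1, and a_k = a_{k-1} + a_{k-2} for k >= 2. These are the Fibonacci numbers F_k.
Iterating from F_0 = 0, F_1 = 1:
F_0=0, F_1=1, F_2=1, F_3=2, F_4=3, F_5=5, F_6=8, F_7=13, F_8=21
F_8 = 21.

21


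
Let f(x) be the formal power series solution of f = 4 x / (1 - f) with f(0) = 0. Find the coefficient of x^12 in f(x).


Apply Lagrange inversion: f = 4 x * phi(f) with phi(t) = 1/(1 - t), so
[x^n] f = 4^n * (1/n) [t^(n-1)] phi(t)^n = 4^n * (1/n) [t^(n-1)] (1 - t)^(-n) = 4^n * (1/n) C(2n - 2, n - 1) = 4^n * C_{n-1}.
For n = 12: C_11 = C(22, 11) / 12 = 705432/12 = 58786.
With the 4^12 = 16777216 factor, the coefficient is 16777216 * 58786 = 986265419776.

986265419776


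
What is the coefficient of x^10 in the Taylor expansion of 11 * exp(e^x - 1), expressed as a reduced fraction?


exp(e^x - 1) = sum_{k>=0} Bell_k x^k / k!, where Bell_k is the k-th Bell number.
So the coefficient of x^10 is 11 * Bell_10 / 10!.
Computing: Bell_10 = 115975 and 10! = 3628800, giving
11 * 115975/3628800 = 51029/145152.

51029/145152


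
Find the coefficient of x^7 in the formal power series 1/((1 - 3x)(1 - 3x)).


By partial fractions or Cauchy convolution:
The coefficient equals sum_{k=0}^{7} 3^k * 3^(7-k).
= 17496

17496


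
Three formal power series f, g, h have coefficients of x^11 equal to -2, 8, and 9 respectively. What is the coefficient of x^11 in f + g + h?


Series addition is componentwise:
-2 + 8 + 9
= 15

15


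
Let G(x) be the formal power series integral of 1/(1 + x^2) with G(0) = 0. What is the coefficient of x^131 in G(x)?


1/(1 + x^2) = sum_{j>=0} (-1)^j x^(2j). Integrating termwise with G(0) = 0:
G(x) = sum_{j>=0} (-1)^j x^(2j+1) / (2j+1) = arctan(x).
Only odd powers are nonzero. For x^131 write 131 = 2*65 + 1, giving
(-1)^65 / 131 = -1/131 = -1/131.

-1/131


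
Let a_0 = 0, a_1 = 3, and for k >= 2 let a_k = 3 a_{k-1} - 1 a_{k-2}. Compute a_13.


Iterating the recurrence forward:
a_0 = 0
a_1 = 3
a_2 = 3*3 - 1*0 = 9
a_3 = 3*9 - 1*3 = 24
a_4 = 3*24 - 1*9 = 63
a_5 = 3*63 - 1*24 = 165
a_6 = 3*165 - 1*63 = 432
a_7 = 3*432 - 1*165 = 1131
a_8 = 3*1131 - 1*432 = 2961
a_9 = 3*2961 - 1*1131 = 7752
a_10 = 3*7752 - 1*2961 = 20295
a_11 = 3*20295 - 1*7752 = 53133
a_12 = 3*53133 - 1*20295 = 139104
a_13 = 3*139104 - 1*53133 = 364179
So a_13 = 364179.

364179


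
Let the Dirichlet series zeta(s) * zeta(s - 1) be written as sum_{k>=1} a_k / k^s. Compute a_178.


Convolution gives a_k = sum_{d | k} d * 1 = sum_{d | k} d = sigma(k), the sum of positive divisors of k.
For k = 178, the divisors are 1, 2, 89, 178, so
sigma(178) = 1 + 2 + 89 + 178 = 270.

270


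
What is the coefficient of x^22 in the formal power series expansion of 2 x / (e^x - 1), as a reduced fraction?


The exponential generating function for Bernoulli numbers is
x / (e^x - 1) = sum_{k>=0} B_k x^k / k!.
So the coefficient of x^22 in 2 x / (e^x - 1) is 2 B_22 / 22!.
Computing: B_22 = 854513/138, 22! = 1124000727777607680000, giving
2 * 854513/138 / 1124000727777607680000 = 77683/7050550019695902720000.

77683/7050550019695902720000


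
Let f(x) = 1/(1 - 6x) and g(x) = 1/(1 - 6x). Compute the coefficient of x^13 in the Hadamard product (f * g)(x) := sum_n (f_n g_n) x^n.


f has coefficients f_k = 6^k and g has coefficients g_k = 6^k, so the Hadamard product has coefficient (f*g)_k = 6^k * 6^k = 36^k.
For k = 13: 36^13 = 170581728179578208256.

170581728179578208256


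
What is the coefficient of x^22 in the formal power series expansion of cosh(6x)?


The Maclaurin series is cosh(t) = sum_{m>=0} t^(2m) / (2m)!, so substituting t = 6x, only even powers of x are nonzero, with coefficient of x^(2m) equal to 6^(2m) / (2m)!.
For x^22 the coefficient is 6^22/22! = 131621703842267136/1124000727777607680000 = 12754584/108919435625.

12754584/108919435625


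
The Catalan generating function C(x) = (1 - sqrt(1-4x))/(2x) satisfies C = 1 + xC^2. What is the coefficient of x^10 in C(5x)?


Substituting x -> 5x scales the n-th coefficient by 5^n, so [x^10] C(5x) = 5^10 * C_10.
C_10 = C(2*10, 10)/(11) = 184756/11 = 16796.
So 5^10 * 16796 = 9765625 * 16796 = 164023437500.

164023437500


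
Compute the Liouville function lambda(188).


The Liouville function is lambda(k) = (-1)^Omega(k), where Omega(k) counts the prime factors of k with multiplicity.
Factoring: 188 = 2 * 2 * 47, so Omega(188) = 3.
lambda(188) = (-1)^3 = -1.

-1


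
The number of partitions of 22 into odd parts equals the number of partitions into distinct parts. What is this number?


Computing partitions of 22 into odd parts (1, 3, 5, ...):
Using the generating function prod_{k>=0} 1/(1-x^(2k+1)),
the count is 89

89


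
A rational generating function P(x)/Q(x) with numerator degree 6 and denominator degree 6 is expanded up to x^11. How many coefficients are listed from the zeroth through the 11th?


Expanding up to x^11 gives the coefficients for x^0, x^1, ..., x^11.
That is 11 + 1 = 12 coefficients in total.

12


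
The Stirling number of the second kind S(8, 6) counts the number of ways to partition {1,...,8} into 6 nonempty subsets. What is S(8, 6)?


Using the explicit formula S(n,k) = (1/k!) sum_{j=0}^{k} (-1)^(k-j) C(k,j) j^n:
S(8, 6) = 266
Equivalently, S(n,k) is n! times the coefficient of x^n in the EGF (e^x - 1)^k / k!.

266


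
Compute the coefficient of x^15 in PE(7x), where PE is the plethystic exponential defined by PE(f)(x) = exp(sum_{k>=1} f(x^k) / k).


With f(x) = 7x, the exponent is sum_{k>=1} 7 x^k / k = 7 * (-ln(1 - x)). Exponentiating:
PE(7x) = exp(-7 ln(1 - x)) = 1/(1 - x)^7.
By the negative binomial expansion, [x^n] 1/(1 - x)^7 = C(n + 6, 6).
For n = 15: C(21, 6) = 54264.

54264


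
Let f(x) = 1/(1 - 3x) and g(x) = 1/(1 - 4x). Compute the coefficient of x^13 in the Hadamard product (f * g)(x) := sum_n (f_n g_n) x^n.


f has coefficients f_k = 3^k and g has coefficients g_k = 4^k, so the Hadamard product has coefficient (f*g)_k = 3^k * 4^k = 12^k.
For k = 13: 12^13 = 106993205379072.

106993205379072


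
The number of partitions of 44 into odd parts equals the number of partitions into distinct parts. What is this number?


Computing partitions of 44 into odd parts (1, 3, 5, ...):
Using the generating function prod_{k>=0} 1/(1-x^(2k+1)),
the count is 1816

1816


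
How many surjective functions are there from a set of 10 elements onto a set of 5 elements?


By inclusion-exclusion on which target elements are missed, the number of surjections from an n-set onto a k-set is
surj(n, k) = sum_{j=0}^{k} (-1)^j C(k, j) (k - j)^n.
Equivalently surj(n, k) = k! * S(n, k), where S(n, k) is the Stirling number of the second kind.
For n = 10, k = 5:
S(10, 5) = 42525, so
surj = 5! * 42525 = 120 * 42525 = 5103000.

5103000


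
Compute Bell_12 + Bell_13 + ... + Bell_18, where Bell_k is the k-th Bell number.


Recall Bell_k counts set partitions of a k-set (with Bell_0 = 1 by convention).
Bell_12 through Bell_18: 4213597, 27644437, 190899322, 1382958545, 10480142147, 82864869804, 682076806159
Sum = 4213597 + 27644437 + 190899322 + 1382958545 + 10480142147 + 82864869804 + 682076806159 = 777027534011.

777027534011


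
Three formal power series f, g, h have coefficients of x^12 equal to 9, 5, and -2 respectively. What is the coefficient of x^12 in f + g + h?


Series addition is componentwise:
9 + 5 + -2
= 12

12


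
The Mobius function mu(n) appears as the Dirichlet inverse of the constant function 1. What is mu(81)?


81 has a squared prime factor, so mu(81) = 0.
Factorization reveals a repeated prime.

0


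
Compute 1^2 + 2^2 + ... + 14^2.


This power sum has a closed form given by Faulhaber's formula
sum_{k=1}^{m} k^p = (1 / (p + 1)) * sum_{j=0}^{p} C(p + 1, j) B_j m^(p + 1 - j),
but for small m direct computation is fastest:
1 + 4 + 9 + 16 + 25 + 36 + 49 + 64 + 81 + 100 + 121 + 144 + 169 + 196 = 1015.

1015


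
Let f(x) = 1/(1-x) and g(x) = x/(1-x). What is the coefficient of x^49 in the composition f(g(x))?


First simplify the composition: f(g(x)) = 1/(1 - x/(1-x)) = (1-x)/((1-x) - x) = (1-x)/(1-2x).
Now extract the coefficient. Write (1-x)/(1-2x) = 1/(1-2x) - x/(1-2x).
The coefficient of x^n in 1/(1-2x) is 2^n, and in x/(1-2x) is 2^(n-1) (for n >= 1).
So the coefficient of x^49 is 2^49 - 2^48 = 562949953421312 - 281474976710656 = 281474976710656.

281474976710656


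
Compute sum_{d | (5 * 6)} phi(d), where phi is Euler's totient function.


First, 5 * 6 = 30. One classical identity is sum_{d | n} phi(d) = n (each k in [1, n] has a unique gcd with n, and among the k's with gcd(k, n) = n/d there are phi(d) of them). So the sum equals 30. We also verify directly:
Divisors of 30: 1, 2, 3, 5, 6, 10, 15, 30.
phi values: 1, 1, 2, 4, 2, 4, 8, 8.
Sum = 30.

30


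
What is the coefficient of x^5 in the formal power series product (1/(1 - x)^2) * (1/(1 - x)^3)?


Combine the factors: (1/(1 - x)^2) * (1/(1 - x)^3) = 1/(1 - x)^5.
Then use 1/(1 - x)^r = sum_{k>=0} C(k + r - 1, r - 1) x^k with r = 5 and k = 5:
C(9, 4) = 126.

126


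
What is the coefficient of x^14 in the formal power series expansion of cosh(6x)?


The Maclaurin series is cosh(t) = sum_{m>=0} t^(2m) / (2m)!, so substituting t = 6x, only even powers of x are nonzero, with coefficient of x^(2m) equal to 6^(2m) / (2m)!.
For x^14 the coefficient is 6^14/14! = 78364164096/87178291200 = 157464/175175.

157464/175175


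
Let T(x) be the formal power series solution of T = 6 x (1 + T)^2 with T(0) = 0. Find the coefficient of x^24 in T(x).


Apply the Lagrange inversion formula: if T = 6 x * phi(T) with phi(t) = (1 + t)^2, then [x^n] T = 6^n * (1/n) [t^(n-1)] phi(t)^n = 6^n * (1/n) [t^(n-1)] (1 + t)^(2n) = 6^n * (1/n) C(2n, n-1).
Using the identity C(2n, n-1) = C(2n, n) * n / (n+1), the unscaled factor equals C(2n, n) / (n+1) = C_n, the n-th Catalan number.
For n = 24: C_24 = C(48, 24) / 25 = 32247603683100/25 = 1289904147324.
With the 6^24 = 4738381338321616896 factor, the coefficient is 4738381338321616896 * 1289904147324 = 6112057739903699207511871586304.

6112057739903699207511871586304


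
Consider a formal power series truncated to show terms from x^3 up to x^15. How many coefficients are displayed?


From x^3 to x^15 inclusive, the count is 15 - 3 + 1 = 13.

13


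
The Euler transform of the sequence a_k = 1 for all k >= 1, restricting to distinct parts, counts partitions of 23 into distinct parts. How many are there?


Partitions of 23 into distinct parts can be computed via generating function.
Product (1+x)(1+x^2)(1+x^3)...
The coefficient of x^23 = 104

104


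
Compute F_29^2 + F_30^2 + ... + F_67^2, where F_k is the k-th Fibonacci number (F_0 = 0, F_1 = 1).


There is a standard identity sum_{k=0}^{N} F_k^2 = F_N * F_{N+1} (proved inductively from the telescoping relation F_k^2 = F_k F_{k+1} - F_{k-1} F_k). Then
sum_{k=29}^{67} F_k^2 = F_67 F_68 - F_28 F_29.
Computing: F_67 = 44945570212853, F_68 = 72723460248141, F_28 = 317811, F_29 = 514229.
Sum = 44945570212853 * 72723460248141 - 317811 * 514229 = 3268597388704445206139923554.

3268597388704445206139923554


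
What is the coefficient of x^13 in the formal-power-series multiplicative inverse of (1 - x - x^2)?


Let the inverse be f(x) = sum_{k>=0} a_k x^k. From f(x) * (1 - x - x^2) = 1 and matching coefficients:
 x^0: a_0 = 1.
 x^1: a_1 - a_0 = 0, so a_1 = 1.
 x^k (k >= 2): a_k - a_{k-1} - a_{k-2} = 0, i.e. a_k = a_{k-1} + a_{k-2}.
This is the Fibonacci-type recurrence shifted so that a_0 = a_1 = 1.
Iterating: a_0=1, a_1=1, a_2=2, a_3=3, a_4=5, a_5=8, a_6=13, a_7=21, a_8=34, a_9=55, ...
a_13 = 377.

377


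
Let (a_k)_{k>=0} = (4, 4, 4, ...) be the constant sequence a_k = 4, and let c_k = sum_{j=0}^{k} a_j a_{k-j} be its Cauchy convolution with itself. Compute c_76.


Since a_j = 4 for all j >= 0, the convolution sum becomes
c_k = sum_{j=0}^{k} 4 * 4 = 16 * (k + 1).
Equivalently, the generating function of (a_k) is 4/(1 - x) and its square is 16/(1 - x)^2 = sum_{k>=0} 16(k + 1) x^k.
For k = 76: 16 * 77 = 1232.

1232


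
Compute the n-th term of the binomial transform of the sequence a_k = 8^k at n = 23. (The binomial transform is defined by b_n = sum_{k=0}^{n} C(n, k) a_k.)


With a_k = 8^k, b_n = sum_{k=0}^{n} C(n, k) 8^k = (1 + 8)^n by the binomial theorem.
For n = 23: (1 + 8)^23 = 9^23 = 8862938119652501095929.

8862938119652501095929


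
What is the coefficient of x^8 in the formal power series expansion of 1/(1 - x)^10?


The negative binomial / multiset identity is
1/(1 - x)^r = sum_{k>=0} C(k + r - 1, r - 1) x^k.
Here r = 10 and k = 8, so the coefficient is
C(8 + 9, 9) = C(17, 9)
= 24310

24310


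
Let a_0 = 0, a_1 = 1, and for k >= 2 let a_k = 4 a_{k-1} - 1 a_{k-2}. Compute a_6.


Iterating the recurrence forward:
a_0 = 0
a_1 = 1
a_2 = 4*1 - 1*0 = 4
a_3 = 4*4 - 1*1 = 15
a_4 = 4*15 - 1*4 = 56
a_5 = 4*56 - 1*15 = 209
a_6 = 4*209 - 1*56 = 780
So a_6 = 780.

780


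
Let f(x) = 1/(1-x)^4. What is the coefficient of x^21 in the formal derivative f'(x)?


Differentiate: d/dx [ 1/(1-x)^r ] = r / (1-x)^(r+1).
Here r = 4, so f'(x) = 4 / (1-x)^5.
The expansion of 1/(1-x)^(r+1) has coefficient of x^n equal to C(n+r, r).
So the coefficient of x^21 in f'(x) is
4 * C(25, 4) = 4 * 12650 = 50600

50600


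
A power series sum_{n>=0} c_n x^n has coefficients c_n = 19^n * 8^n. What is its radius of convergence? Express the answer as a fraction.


By the root test (Cauchy-Hadamard), the radius is R = 1 / limsup_n |c_n|^(1/n).
Here |c_n|^(1/n) = (19^n * 8^n)^(1/n) = 19 * 8 = 152 for all n.
So R = 1/152 = 1/152.

1/152


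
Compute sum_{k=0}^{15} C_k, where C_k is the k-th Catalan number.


C_0 through C_15: 1, 1, 2, 5, 14, 42, 132, 429, 1430, 4862, 16796, 58786, 208012, 742900, 2674440, 9694845
Sum = 1 + 1 + 2 + 5 + 14 + 42 + 132 + 429 + 1430 + 4862 + 16796 + 58786 + 208012 + 742900 + 2674440 + 9694845
= 13402697

13402697


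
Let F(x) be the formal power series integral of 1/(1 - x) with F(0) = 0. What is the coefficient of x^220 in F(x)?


1/(1 - x) = sum_{k>=0} x^k. Integrating termwise and using F(0) = 0 gives
F(x) = sum_{k>=0} x^(k+1) / (k+1) = sum_{m>=1} x^m / m = -ln(1 - x).
So the coefficient of x^220 is 1/220 = 1/220.

1/220


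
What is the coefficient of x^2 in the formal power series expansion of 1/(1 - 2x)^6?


The general identity 1/(1 - c x)^r = sum_{k>=0} c^k C(k + r - 1, r - 1) x^k follows by substituting y = c x into 1/(1 - y)^r = sum_{k>=0} C(k + r - 1, r - 1) y^k.
For c = 2, r = 6, k = 2:
2^2 * C(7, 5) = 4 * 21 = 84.

84


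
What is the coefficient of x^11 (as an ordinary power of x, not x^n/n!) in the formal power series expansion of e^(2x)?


The exponential series is e^y = sum_{k>=0} y^k / k!. Substituting y = 2x gives
e^(2x) = sum_{k>=0} 2^k x^k / k!.
So the coefficient of x^n is a^n/n! with a = 2, n = 11:
2^11 / 11! = 2048/39916800 = 8/155925

8/155925


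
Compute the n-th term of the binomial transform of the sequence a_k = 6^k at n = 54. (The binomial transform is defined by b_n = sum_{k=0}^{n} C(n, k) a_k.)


With a_k = 6^k, b_n = sum_{k=0}^{n} C(n, k) 6^k = (1 + 6)^n by the binomial theorem.
For n = 54: (1 + 6)^54 = 7^54 = 4318114567396436564035293097707728087552248849.

4318114567396436564035293097707728087552248849


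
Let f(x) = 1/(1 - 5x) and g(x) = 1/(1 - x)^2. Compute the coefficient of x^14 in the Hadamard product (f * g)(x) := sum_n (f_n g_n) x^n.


f has coefficients f_k = 5^k. For g = 1/(1 - x)^2 the coefficient is g_k = C(k + 1, 1) = k + 1. The Hadamard coefficient is (f * g)_k = 5^k * (k + 1).
For k = 14: 5^14 * 15 = 6103515625 * 15 = 91552734375.

91552734375


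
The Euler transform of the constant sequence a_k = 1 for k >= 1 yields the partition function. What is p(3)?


The Euler transform converts the sequence a_k = 1 into the number of integer partitions.
Using the recurrence or dynamic programming:
p(3) = 3

3


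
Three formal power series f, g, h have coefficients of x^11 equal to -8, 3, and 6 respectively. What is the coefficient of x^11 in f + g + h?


Series addition is componentwise:
-8 + 3 + 6
= 1

1


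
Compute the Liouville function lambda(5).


The Liouville function is lambda(k) = (-1)^Omega(k), where Omega(k) counts the prime factors of k with multiplicity.
Factoring: 5 = 5, so Omega(5) = 1.
lambda(5) = (-1)^1 = -1.

-1


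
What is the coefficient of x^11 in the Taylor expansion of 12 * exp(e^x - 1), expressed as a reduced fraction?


exp(e^x - 1) = sum_{k>=0} Bell_k x^k / k!, where Bell_k is the k-th Bell number.
So the coefficient of x^11 is 12 * Bell_11 / 11!.
Computing: Bell_11 = 678570 and 11! = 39916800, giving
12 * 678570/39916800 = 22619/110880.

22619/110880


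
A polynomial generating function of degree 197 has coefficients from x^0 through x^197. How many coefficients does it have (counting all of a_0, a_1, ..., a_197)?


A polynomial of degree 197 takes the form a_0 + a_1 x + ... + a_197 x^197.
The number of coefficients is 197 + 1 = 198.

198


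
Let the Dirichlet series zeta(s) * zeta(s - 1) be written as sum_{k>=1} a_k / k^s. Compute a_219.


Convolution gives a_k = sum_{d | k} d * 1 = sum_{d | k} d = sigma(k), the sum of positive divisors of k.
For k = 219, the divisors are 1, 3, 73, 219, so
sigma(219) = 1 + 3 + 73 + 219 = 296.

296


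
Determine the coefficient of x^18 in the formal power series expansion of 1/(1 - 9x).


The geometric series identity gives 1/(1 - c x) = sum_{k>=0} c^k x^k, so the coefficient of x^k is c^k.
Here c = 9 and k = 18.
Computing: 9^18 = 150094635296999121

150094635296999121


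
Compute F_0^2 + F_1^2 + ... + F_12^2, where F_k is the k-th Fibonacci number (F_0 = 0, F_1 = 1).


There is a standard identity sum_{k=0}^{N} F_k^2 = F_N * F_{N+1} (proved inductively from the telescoping relation F_k^2 = F_k F_{k+1} - F_{k-1} F_k). Then
sum_{k=0}^{12} F_k^2 = F_12 F_13 - F_0 F_0.
Computing: F_12 = 144, F_13 = 233.
Sum = 144 * 233 = 33552.

33552


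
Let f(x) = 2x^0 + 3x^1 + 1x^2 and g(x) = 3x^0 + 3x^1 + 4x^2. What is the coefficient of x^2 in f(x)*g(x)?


Cauchy product at x^2:
2*4 + 3*3 + 1*3
= 20

20


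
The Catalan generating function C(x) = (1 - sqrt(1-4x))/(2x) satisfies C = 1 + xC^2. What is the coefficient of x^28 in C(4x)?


Substituting x -> 4x scales the n-th coefficient by 4^n, so [x^28] C(4x) = 4^28 * C_28.
C_28 = C(2*28, 28)/(29) = 7648690600760440/29 = 263747951750360.
So 4^28 * 263747951750360 = 72057594037927936 * 263747951750360 = 19005042835562445667958742056960.

19005042835562445667958742056960


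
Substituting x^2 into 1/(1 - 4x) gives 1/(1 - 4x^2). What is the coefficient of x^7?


Since 1/(1 - 4x^2) only has even powers of x,
the coefficient of x^7 (odd) is 0.

0


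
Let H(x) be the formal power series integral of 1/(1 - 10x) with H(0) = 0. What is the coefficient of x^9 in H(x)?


1/(1 - 10x) = sum_{k>=0} 10^k x^k. Integrating termwise with H(0) = 0:
H(x) = sum_{k>=0} 10^k x^(k+1) / (k+1) = sum_{m>=1} 10^(m-1) x^m / m.
For m = 9: 10^8/9 = 100000000/9 = 100000000/9.

100000000/9


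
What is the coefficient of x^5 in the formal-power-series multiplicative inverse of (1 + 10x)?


The inverse is 1/(1 + 10x). Apply the geometric identity 1/(1 - y) = sum_{k>=0} y^k with y = -10x:
1/(1 + 10x) = sum_{k>=0} (-10)^k x^k.
So the coefficient of x^5 is (-10)^5 = -100000.

-100000


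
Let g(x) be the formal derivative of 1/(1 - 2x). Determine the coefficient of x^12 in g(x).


Differentiate termwise: d/dx sum_{k>=0} 2^k x^k = sum_{k>=1} k 2^k x^(k-1) = sum_{j>=0} (j+1) 2^(j+1) x^j.
Equivalently, d/dx [1/(1 - 2x)] = 2/(1 - 2x)^2.
For j = 12: 13 * 2^13 = 13 * 8192 = 106496.

106496


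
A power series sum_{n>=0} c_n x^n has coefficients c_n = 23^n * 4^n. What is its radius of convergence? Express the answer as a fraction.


By the root test (Cauchy-Hadamard), the radius is R = 1 / limsup_n |c_n|^(1/n).
Here |c_n|^(1/n) = (23^n * 4^n)^(1/n) = 23 * 4 = 92 for all n.
So R = 1/92 = 1/92.

1/92


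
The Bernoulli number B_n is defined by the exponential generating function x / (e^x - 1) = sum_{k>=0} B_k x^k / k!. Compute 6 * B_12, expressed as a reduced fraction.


Bernoulli numbers can also be computed recursively via B_0 = 1 and sum_{j=0}^{m} C(m+1, j) B_j = 0 for m >= 1. Odd-index Bernoulli numbers vanish for k >= 3.
Computing B_12 = -691/2730, so 6 * B_12 = 6 * -691/2730 = -691/455.

-691/455


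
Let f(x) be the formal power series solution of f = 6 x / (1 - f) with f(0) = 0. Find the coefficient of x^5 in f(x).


Apply Lagrange inversion: f = 6 x * phi(f) with phi(t) = 1/(1 - t), so
[x^n] f = 6^n * (1/n) [t^(n-1)] phi(t)^n = 6^n * (1/n) [t^(n-1)] (1 - t)^(-n) = 6^n * (1/n) C(2n - 2, n - 1) = 6^n * C_{n-1}.
For n = 5: C_4 = C(8, 4) / 5 = 70/5 = 14.
With the 6^5 = 7776 factor, the coefficient is 7776 * 14 = 108864.

108864
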